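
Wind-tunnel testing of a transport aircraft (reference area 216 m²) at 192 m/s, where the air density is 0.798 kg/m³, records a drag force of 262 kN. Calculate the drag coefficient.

From D = ½ρv²S·CD, rearranging gives CD = 2D/(ρv²S).
CD = 2 × 2.62×10^5 / (0.798 × 192² × 216) = 0.0825

CD = 0.0825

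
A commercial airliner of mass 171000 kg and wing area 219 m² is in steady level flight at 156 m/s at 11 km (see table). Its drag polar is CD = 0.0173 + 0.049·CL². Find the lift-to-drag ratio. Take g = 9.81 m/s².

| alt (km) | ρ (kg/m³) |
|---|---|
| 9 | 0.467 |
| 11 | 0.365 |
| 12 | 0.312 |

At 11 km, from the table: ρ = 0.365 kg/m³.
Weight W = mg = 171000 × 9.81 = 1.6775×10^6 N; in level flight L = W.
Dynamic pressure q = 0.5 × 0.365 × 156² = 4441 Pa.
CL = W/(q·S) = 1.6775×10^6 / (4441 × 219) = 1.725.
CD = 0.0173 + 0.049 × 1.725² = 0.1631.
L/D = CL/CD = 1.725 / 0.1631 = 10.6

L/D = 10.6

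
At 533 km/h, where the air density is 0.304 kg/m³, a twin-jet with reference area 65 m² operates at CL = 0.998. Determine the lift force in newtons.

L = 2.16×10^5 N

Convert speed: v = 533 km/h ÷ 3.6 = 148.1 m/s.
L = ½ρv²S·CL = ½ × 0.304 × 148.1² × 65 × 0.998 = 2.16×10^5 N ≈ 216 kN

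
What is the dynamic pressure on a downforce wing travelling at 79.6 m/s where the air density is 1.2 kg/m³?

q = ½ρv² = ½ × 1.2 × 79.6² = 3800 Pa

q = 3800 Pa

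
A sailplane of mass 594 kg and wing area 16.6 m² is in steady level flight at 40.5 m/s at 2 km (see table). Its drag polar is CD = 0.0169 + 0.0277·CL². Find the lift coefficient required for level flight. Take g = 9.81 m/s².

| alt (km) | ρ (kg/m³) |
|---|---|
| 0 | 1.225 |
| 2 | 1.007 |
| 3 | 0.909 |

At 2 km, from the table: ρ = 1.007 kg/m³.
In steady level flight, lift balances weight: W = mg = 594 × 9.81 = 5827.1 N.
q = ½ρv² = ½ × 1.007 × 40.5² = 825.9 Pa.
Required CL = L/(qS) = 5827.1/(825.9·16.6) = 0.425.

CL = 0.425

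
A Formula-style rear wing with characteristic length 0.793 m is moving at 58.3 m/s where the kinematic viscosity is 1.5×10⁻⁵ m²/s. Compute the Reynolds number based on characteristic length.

Re = v·c/ν = 58.3 × 0.793 / (1.5×10⁻⁵) = 3.08×10^6

Re = 3.08×10^6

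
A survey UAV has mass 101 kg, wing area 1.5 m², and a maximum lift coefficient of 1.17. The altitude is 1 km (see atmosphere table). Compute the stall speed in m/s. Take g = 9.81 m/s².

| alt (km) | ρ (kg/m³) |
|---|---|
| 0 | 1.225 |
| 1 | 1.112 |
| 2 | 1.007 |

V_stall = 31.9 m/s

At 1 km, from the table: ρ = 1.112 kg/m³.
Stall occurs when L = W at CL,max. W = mg = 101 × 9.81 = 990.8 N.
V_stall = √(2W/(ρ·S·CL,max)) = √(2 × 990.8 / (1.112 × 1.5 × 1.17))
V_stall = √1015 = 31.9 m/s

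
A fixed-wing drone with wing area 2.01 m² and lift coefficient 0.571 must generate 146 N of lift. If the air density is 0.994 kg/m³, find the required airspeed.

L = ½ρv²S·CL ⇒ v = √(2L/(ρ·S·CL))
v = √(2 × 146 / (0.994 × 2.01 × 0.571)) = √256 = 16 m/s

v = 16 m/s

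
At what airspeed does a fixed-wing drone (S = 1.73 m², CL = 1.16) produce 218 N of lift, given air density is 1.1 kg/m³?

L = ½ρv²S·CL ⇒ v = √(2L/(ρ·S·CL))
v = √(2 × 218 / (1.1 × 1.73 × 1.16)) = √197.5 = 14.1 m/s

v = 14.1 m/s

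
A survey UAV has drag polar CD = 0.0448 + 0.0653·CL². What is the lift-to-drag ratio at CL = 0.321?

L/D = 6.23

CD = 0.0448 + 0.0653 × 0.321² = 0.05153
L/D = CL/CD = 0.321 / 0.05153 = 6.23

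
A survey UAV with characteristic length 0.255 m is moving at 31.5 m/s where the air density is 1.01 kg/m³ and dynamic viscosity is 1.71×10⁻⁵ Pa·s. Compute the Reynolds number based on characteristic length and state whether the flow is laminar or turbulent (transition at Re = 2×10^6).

Re = 4.74×10^5 (laminar)

Re = ρ·v·c/μ = 1.01 × 31.5 × 0.255 / (1.71×10⁻⁵) = 4.74×10^5
Since 4.74×10^5 < 2×10^6, the flow is laminar.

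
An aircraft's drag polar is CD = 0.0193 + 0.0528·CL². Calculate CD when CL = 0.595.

CD = 0.038

CD = 0.0193 + 0.0528 × 0.595² = 0.0193 + 0.01869 = 0.038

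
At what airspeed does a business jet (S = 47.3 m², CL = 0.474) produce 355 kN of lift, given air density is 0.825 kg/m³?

v = 196 m/s

L = ½ρv²S·CL ⇒ v = √(2L/(ρ·S·CL))
v = √(2 × 3.55×10^5 / (0.825 × 47.3 × 0.474)) = √38390 = 196 m/s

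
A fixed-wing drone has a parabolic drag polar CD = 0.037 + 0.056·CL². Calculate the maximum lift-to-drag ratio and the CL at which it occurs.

For CD = CD0 + K·CL², (L/D)max occurs at CL* = √(CD0/K) and equals 1/(2√(K·CD0)).
(L/D)max = 1/(2√(0.056 × 0.037)) = 1/(2 × 0.04552) = 11
CL* = √(0.037/0.056) = 0.813

(L/D)max = 11, at CL = 0.813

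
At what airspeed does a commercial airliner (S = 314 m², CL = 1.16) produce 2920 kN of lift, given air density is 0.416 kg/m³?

L = ½ρv²S·CL ⇒ v = √(2L/(ρ·S·CL))
v = √(2 × 2.92×10^6 / (0.416 × 314 × 1.16)) = √38540 = 196 m/s

v = 196 m/s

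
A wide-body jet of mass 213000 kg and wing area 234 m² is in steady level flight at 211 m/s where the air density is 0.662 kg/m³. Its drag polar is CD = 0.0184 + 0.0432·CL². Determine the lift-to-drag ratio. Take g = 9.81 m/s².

Level flight ⇒ L = W = m·g = 213000 × 9.81 = 2.0895×10^6 N.
q = ½ρv² = ½ × 0.662 × 211² = 14740 Pa.
CL = W/(q·S) = 2.0895×10^6 / (14740 × 234) = 0.606.
CD = 0.0184 + 0.0432 × 0.606² = 0.03426.
L/D = CL/CD = 0.606 / 0.03426 = 17.7

L/D = 17.7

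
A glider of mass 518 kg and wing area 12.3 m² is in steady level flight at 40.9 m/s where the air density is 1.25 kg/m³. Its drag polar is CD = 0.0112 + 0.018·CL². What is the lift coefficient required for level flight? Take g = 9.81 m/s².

CL = 0.395

Level flight ⇒ L = W = m·g = 518 × 9.81 = 5081.6 N.
q = ½ρv² = ½ × 1.25 × 40.9² = 1046 Pa.
Required CL = L/(qS) = 5081.6/(1046·12.3) = 0.3952.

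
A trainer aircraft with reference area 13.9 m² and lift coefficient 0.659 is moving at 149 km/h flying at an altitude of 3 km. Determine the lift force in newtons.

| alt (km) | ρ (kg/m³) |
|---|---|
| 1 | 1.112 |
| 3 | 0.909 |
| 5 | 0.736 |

L = 7130 N

At 3 km, from the table: ρ = 0.909 kg/m³.
Convert speed: v = 149 km/h ÷ 3.6 = 41.39 m/s.
Dynamic pressure q = ½ρv² = ½ × 0.909 × 41.39² = 778.6 Pa.
L = q·S·CL = 778.6 × 13.9 × 0.659 = 7130 N ≈ 7.13 kN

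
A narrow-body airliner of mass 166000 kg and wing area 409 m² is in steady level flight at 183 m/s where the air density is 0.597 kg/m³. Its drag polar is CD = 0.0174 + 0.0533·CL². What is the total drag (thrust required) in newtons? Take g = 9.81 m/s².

D = 1.06×10^5 N

Weight W = mg = 166000 × 9.81 = 1.6285×10^6 N; in level flight L = W.
q = ½ρv² = ½ × 0.597 × 183² = 9996 Pa.
CL = 2W/(ρv²S) = 2×1.6285×10^6/(0.597×183²×409) = 0.3983.
CD = 0.0174 + 0.0533 × 0.3983² = 0.02586.
D = q·S·CD = 9996 × 409 × 0.02586 = 1.057×10^5 N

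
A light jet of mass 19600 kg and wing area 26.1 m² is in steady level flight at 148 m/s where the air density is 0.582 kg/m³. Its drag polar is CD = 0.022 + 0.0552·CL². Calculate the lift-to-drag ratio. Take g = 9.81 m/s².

Level flight ⇒ L = W = m·g = 19600 × 9.81 = 1.9228×10^5 N.
Dynamic pressure q = 0.5 × 0.582 × 148² = 6374 Pa.
CL = 2W/(ρv²S) = 2×1.9228×10^5/(0.582×148²×26.1) = 1.156.
CD = 0.022 + 0.0552 × 1.156² = 0.09574.
L/D = CL/CD = 1.156 / 0.09574 = 12.1

L/D = 12.1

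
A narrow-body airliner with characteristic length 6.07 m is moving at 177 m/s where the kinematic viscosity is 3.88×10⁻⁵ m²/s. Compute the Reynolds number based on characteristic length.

Re = v·c/ν = 177 × 6.07 / (3.88×10⁻⁵) = 2.77×10^7

Re = 2.77×10^7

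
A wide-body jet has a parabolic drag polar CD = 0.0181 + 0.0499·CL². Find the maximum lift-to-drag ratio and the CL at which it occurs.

(L/D)max = 16.6, at CL = 0.602

For CD = CD0 + K·CL², (L/D)max occurs at CL* = √(CD0/K) and equals 1/(2√(K·CD0)).
(L/D)max = 1/(2√(0.0499 × 0.0181)) = 1/(2 × 0.03005) = 16.6
CL* = √(0.0181/0.0499) = 0.602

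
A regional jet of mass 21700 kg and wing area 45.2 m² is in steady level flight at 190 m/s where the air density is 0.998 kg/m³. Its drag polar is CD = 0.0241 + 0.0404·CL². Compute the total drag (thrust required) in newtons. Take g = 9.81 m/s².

Weight W = mg = 21700 × 9.81 = 2.1288×10^5 N; in level flight L = W.
Dynamic pressure q = 0.5 × 0.998 × 190² = 18010 Pa.
CL = 2W/(ρv²S) = 2×2.1288×10^5/(0.998×190²×45.2) = 0.2614.
CD = 0.0241 + 0.0404 × 0.2614² = 0.02686.
D = q·S·CD = 18010 × 45.2 × 0.02686 = 21870 N

D = 21900 N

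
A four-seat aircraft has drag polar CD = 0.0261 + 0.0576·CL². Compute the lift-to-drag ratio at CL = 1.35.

CD = 0.0261 + 0.0576 × 1.35² = 0.1311
L/D = CL/CD = 1.35 / 0.1311 = 10.3

L/D = 10.3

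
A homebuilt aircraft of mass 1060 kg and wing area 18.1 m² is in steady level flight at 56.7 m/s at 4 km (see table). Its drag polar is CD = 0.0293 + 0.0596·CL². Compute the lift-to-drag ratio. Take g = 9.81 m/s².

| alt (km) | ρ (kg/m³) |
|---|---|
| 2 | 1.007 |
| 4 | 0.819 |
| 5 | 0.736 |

L/D = 10.7

At 4 km, from the table: ρ = 0.819 kg/m³.
In steady level flight, lift balances weight: W = mg = 1060 × 9.81 = 10399 N.
Dynamic pressure q = 0.5 × 0.819 × 56.7² = 1316 Pa.
CL = W/(q·S) = 10399 / (1316 × 18.1) = 0.4364.
CD = 0.0293 + 0.0596 × 0.4364² = 0.04065.
L/D = CL/CD = 0.4364 / 0.04065 = 10.7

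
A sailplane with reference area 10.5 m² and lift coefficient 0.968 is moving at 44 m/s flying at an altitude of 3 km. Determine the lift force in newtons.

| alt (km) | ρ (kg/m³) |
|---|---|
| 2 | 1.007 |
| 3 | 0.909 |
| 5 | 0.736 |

L = 8940 N

At 3 km, from the table: ρ = 0.909 kg/m³.
Dynamic pressure q = ½ρv² = ½ × 0.909 × 44² = 879.9 Pa.
L = q·S·CL = 879.9 × 10.5 × 0.968 = 8940 N ≈ 8.94 kN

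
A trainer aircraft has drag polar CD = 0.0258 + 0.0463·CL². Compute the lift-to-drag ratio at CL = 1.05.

CD = 0.0258 + 0.0463 × 1.05² = 0.07685
L/D = CL/CD = 1.05 / 0.07685 = 13.7

L/D = 13.7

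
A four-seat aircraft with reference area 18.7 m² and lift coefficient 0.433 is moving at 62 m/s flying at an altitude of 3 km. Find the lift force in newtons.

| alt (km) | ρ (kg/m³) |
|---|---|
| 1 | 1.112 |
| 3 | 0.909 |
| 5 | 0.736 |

L = 14100 N

At 3 km, from the table: ρ = 0.909 kg/m³.
Dynamic pressure q = ½ρv² = ½ × 0.909 × 62² = 1747 Pa.
L = q·S·CL = 1747 × 18.7 × 0.433 = 14100 N ≈ 14.1 kN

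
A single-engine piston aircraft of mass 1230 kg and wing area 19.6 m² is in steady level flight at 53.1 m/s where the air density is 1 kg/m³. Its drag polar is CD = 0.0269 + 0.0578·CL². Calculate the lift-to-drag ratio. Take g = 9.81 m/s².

L/D = 11.5

In steady level flight, lift balances weight: W = mg = 1230 × 9.81 = 12066 N.
q = ½ρv² = ½ × 1 × 53.1² = 1410 Pa.
CL = 2W/(ρv²S) = 2×12066/(1×53.1²×19.6) = 0.4367.
CD = 0.0269 + 0.0578 × 0.4367² = 0.03792.
L/D = CL/CD = 0.4367 / 0.03792 = 11.5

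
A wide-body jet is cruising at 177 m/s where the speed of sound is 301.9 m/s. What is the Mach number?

M = v/a = 177 / 301.9 = 0.586

M = 0.586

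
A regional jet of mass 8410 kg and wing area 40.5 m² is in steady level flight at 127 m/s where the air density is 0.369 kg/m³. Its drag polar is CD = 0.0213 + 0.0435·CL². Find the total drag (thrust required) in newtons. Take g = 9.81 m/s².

In steady level flight, lift balances weight: W = mg = 8410 × 9.81 = 82502 N.
q = ½ρv² = ½ × 0.369 × 127² = 2976 Pa.
CL = 2W/(ρv²S) = 2×82502/(0.369×127²×40.5) = 0.6846.
CD = 0.0213 + 0.0435 × 0.6846² = 0.04168.
D = q·S·CD = 2976 × 40.5 × 0.04168 = 5024 N

D = 5020 N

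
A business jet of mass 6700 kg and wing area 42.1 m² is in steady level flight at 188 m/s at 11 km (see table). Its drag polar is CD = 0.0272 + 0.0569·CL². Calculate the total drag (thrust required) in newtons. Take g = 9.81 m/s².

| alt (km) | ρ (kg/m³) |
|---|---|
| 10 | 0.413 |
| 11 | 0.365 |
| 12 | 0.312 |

D = 8290 N

At 11 km, from the table: ρ = 0.365 kg/m³.
In steady level flight, lift balances weight: W = mg = 6700 × 9.81 = 65727 N.
Dynamic pressure q = 0.5 × 0.365 × 188² = 6450 Pa.
CL = 2W/(ρv²S) = 2×65727/(0.365×188²×42.1) = 0.242.
CD = 0.0272 + 0.0569 × 0.242² = 0.03053.
D = q·S·CD = 6450 × 42.1 × 0.03053 = 8292 N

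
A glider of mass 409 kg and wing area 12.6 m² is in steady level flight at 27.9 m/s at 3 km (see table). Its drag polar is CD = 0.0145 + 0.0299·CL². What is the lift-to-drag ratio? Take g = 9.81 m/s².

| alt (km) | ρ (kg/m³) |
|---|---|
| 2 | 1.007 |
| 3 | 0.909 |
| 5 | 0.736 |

L/D = 23.2

At 3 km, from the table: ρ = 0.909 kg/m³.
Weight W = mg = 409 × 9.81 = 4012.3 N; in level flight L = W.
Dynamic pressure q = 0.5 × 0.909 × 27.9² = 353.8 Pa.
CL = W/(q·S) = 4012.3 / (353.8 × 12.6) = 0.9001.
CD = 0.0145 + 0.0299 × 0.9001² = 0.03872.
L/D = CL/CD = 0.9001 / 0.03872 = 23.2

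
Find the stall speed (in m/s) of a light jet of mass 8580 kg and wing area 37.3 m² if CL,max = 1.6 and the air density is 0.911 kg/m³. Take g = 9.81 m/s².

V_stall = 55.6 m/s

Stall occurs when L = W at CL,max. W = mg = 8580 × 9.81 = 84170 N.
From L = ½ρV²S·CL,max = W: V_stall = √(2W/(ρSCL,max)) = √(2·84170/(0.911·37.3·1.6))
V_stall = √3096 = 55.6 m/s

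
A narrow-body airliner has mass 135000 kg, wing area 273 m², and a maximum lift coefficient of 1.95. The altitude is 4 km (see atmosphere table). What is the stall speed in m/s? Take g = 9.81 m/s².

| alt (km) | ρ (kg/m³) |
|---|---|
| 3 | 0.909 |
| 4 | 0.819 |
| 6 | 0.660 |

V_stall = 77.9 m/s

At 4 km, from the table: ρ = 0.819 kg/m³.
Stall occurs when L = W at CL,max. W = mg = 135000 × 9.81 = 1.324×10^6 N.
From L = ½ρV²S·CL,max = W: V_stall = √(2W/(ρSCL,max)) = √(2·1.324×10^6/(0.819·273·1.95))
V_stall = √6075 = 77.9 m/s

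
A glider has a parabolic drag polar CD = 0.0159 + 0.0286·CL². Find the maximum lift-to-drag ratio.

For CD = CD0 + K·CL², (L/D)max occurs at CL* = √(CD0/K) and equals 1/(2√(K·CD0)).
(L/D)max = 1/(2√(0.0286 × 0.0159)) = 1/(2 × 0.02132) = 23.4

(L/D)max = 23.4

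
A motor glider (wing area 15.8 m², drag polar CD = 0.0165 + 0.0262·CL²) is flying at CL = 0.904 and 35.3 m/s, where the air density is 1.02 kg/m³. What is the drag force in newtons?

D = 381 N

CD = 0.0165 + 0.0262 × 0.904² = 0.03791
D = ½ρv²S·CD = ½ × 1.02 × 35.3² × 15.8 × 0.03791 = 381 N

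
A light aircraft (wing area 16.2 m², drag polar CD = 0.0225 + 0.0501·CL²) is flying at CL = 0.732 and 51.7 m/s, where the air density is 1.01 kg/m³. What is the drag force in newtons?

D = 1080 N

CD = 0.0225 + 0.0501 × 0.732² = 0.04934
D = ½ρv²S·CD = ½ × 1.01 × 51.7² × 16.2 × 0.04934 = 1080 N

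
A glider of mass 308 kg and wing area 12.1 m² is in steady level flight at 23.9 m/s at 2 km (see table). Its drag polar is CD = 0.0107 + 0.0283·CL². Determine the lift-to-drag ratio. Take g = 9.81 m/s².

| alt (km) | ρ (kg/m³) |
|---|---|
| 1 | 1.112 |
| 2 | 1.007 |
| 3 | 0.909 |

L/D = 27.1

At 2 km, from the table: ρ = 1.007 kg/m³.
Weight W = mg = 308 × 9.81 = 3021.5 N; in level flight L = W.
q = ½ρv² = ½ × 1.007 × 23.9² = 287.6 Pa.
Required CL = L/(qS) = 3021.5/(287.6·12.1) = 0.8682.
CD = 0.0107 + 0.0283 × 0.8682² = 0.03203.
L/D = CL/CD = 0.8682 / 0.03203 = 27.1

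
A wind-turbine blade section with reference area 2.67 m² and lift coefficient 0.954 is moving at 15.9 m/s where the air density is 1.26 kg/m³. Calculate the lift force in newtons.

L = 406 N

Dynamic pressure q = ½ρv² = ½ × 1.26 × 15.9² = 159.3 Pa.
L = q·S·CL = 159.3 × 2.67 × 0.954 = 406 N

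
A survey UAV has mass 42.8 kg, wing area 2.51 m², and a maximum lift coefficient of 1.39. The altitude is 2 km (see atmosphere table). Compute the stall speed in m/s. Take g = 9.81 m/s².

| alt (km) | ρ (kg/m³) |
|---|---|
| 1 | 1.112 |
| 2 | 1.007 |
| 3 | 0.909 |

At 2 km, from the table: ρ = 1.007 kg/m³.
Weight W = mg = 42.8 × 9.81 = 419.9 N.
V_stall = √(2W/(ρ·S·CL,max)) = √(2 × 419.9 / (1.007 × 2.51 × 1.39))
V_stall = √239 = 15.5 m/s

V_stall = 15.5 m/s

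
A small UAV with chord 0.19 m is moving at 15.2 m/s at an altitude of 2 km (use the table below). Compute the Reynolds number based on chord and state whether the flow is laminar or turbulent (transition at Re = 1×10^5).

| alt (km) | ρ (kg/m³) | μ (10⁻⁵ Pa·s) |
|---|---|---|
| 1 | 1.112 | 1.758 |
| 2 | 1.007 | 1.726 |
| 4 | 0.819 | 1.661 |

At 2 km, from the table: ρ = 1.007 kg/m³, μ = 1.726×10⁻⁵ Pa·s.
Re = ρ·v·c/μ = 1.007 × 15.2 × 0.19 / (1.726×10⁻⁵) = 1.68×10^5
Since 1.68×10^5 > 1×10^5, the flow is turbulent.

Re = 1.68×10^5 (turbulent)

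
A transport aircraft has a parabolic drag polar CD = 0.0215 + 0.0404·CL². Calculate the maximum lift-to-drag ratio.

(L/D)max = 17

For CD = CD0 + K·CL², (L/D)max occurs at CL* = √(CD0/K) and equals 1/(2√(K·CD0)).
(L/D)max = 1/(2√(0.0404 × 0.0215)) = 1/(2 × 0.02947) = 17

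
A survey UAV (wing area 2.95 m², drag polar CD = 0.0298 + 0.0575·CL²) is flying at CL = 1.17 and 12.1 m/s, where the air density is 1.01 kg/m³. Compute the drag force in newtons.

CD = 0.0298 + 0.0575 × 1.17² = 0.1085
D = ½ρv²S·CD = ½ × 1.01 × 12.1² × 2.95 × 0.1085 = 23.7 N

D = 23.7 N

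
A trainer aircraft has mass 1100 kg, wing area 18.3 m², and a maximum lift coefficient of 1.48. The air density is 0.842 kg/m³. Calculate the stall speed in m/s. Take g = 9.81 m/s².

At stall, lift equals weight: L = W = m·g = 1100 × 9.81 = 10790 N.
From L = ½ρV²S·CL,max = W: V_stall = √(2W/(ρSCL,max)) = √(2·10790/(0.842·18.3·1.48))
V_stall = √946.4 = 30.8 m/s

V_stall = 30.8 m/s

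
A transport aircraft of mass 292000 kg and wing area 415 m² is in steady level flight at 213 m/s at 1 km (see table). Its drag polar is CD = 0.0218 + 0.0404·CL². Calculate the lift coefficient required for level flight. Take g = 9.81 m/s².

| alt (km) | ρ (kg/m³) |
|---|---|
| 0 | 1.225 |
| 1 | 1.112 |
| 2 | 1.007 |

At 1 km, from the table: ρ = 1.112 kg/m³.
Weight W = mg = 292000 × 9.81 = 2.8645×10^6 N; in level flight L = W.
Dynamic pressure q = 0.5 × 1.112 × 213² = 25230 Pa.
CL = 2W/(ρv²S) = 2×2.8645×10^6/(1.112×213²×415) = 0.2736.

CL = 0.274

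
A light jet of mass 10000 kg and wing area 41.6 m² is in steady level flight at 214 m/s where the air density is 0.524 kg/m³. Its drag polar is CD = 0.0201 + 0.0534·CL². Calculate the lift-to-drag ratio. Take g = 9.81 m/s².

L/D = 8.87

Weight W = mg = 10000 × 9.81 = 98100 N; in level flight L = W.
Dynamic pressure q = 0.5 × 0.524 × 214² = 12000 Pa.
CL = 2W/(ρv²S) = 2×98100/(0.524×214²×41.6) = 0.1965.
CD = 0.0201 + 0.0534 × 0.1965² = 0.02216.
L/D = CL/CD = 0.1965 / 0.02216 = 8.87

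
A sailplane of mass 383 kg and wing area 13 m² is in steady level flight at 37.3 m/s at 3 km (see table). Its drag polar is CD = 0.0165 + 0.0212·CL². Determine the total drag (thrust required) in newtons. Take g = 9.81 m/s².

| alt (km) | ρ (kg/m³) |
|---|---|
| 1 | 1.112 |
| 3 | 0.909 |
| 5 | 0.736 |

At 3 km, from the table: ρ = 0.909 kg/m³.
Weight W = mg = 383 × 9.81 = 3757.2 N; in level flight L = W.
q = ½ρv² = ½ × 0.909 × 37.3² = 632.3 Pa.
CL = W/(q·S) = 3757.2 / (632.3 × 13) = 0.4571.
CD = 0.0165 + 0.0212 × 0.4571² = 0.02093.
D = q·S·CD = 632.3 × 13 × 0.02093 = 172 N

D = 172 N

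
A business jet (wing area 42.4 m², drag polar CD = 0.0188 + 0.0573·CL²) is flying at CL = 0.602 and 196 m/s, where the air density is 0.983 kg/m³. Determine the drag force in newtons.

CD = 0.0188 + 0.0573 × 0.602² = 0.03957
D = ½ρv²S·CD = ½ × 0.983 × 196² × 42.4 × 0.03957 = 31700 N

D = 31700 N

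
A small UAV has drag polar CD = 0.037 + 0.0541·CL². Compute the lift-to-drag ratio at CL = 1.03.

L/D = 10.9

CD = 0.037 + 0.0541 × 1.03² = 0.09439
L/D = CL/CD = 1.03 / 0.09439 = 10.9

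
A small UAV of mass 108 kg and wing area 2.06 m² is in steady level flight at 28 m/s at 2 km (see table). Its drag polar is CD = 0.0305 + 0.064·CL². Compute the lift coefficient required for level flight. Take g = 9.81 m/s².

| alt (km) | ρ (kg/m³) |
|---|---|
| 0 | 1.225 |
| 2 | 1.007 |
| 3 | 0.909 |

At 2 km, from the table: ρ = 1.007 kg/m³.
In steady level flight, lift balances weight: W = mg = 108 × 9.81 = 1059.5 N.
Dynamic pressure q = 0.5 × 1.007 × 28² = 394.7 Pa.
CL = 2W/(ρv²S) = 2×1059.5/(1.007×28²×2.06) = 1.303.

CL = 1.3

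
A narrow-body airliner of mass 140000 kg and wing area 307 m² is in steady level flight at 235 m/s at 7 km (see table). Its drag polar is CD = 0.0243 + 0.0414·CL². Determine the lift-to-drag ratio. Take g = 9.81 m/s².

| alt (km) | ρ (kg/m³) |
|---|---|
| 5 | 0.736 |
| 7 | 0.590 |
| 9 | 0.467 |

L/D = 10

At 7 km, from the table: ρ = 0.590 kg/m³.
In steady level flight, lift balances weight: W = mg = 140000 × 9.81 = 1.3734×10^6 N.
q = ½ρv² = ½ × 0.59 × 235² = 16290 Pa.
Required CL = L/(qS) = 1.3734×10^6/(16290·307) = 0.2746.
CD = 0.0243 + 0.0414 × 0.2746² = 0.02742.
L/D = CL/CD = 0.2746 / 0.02742 = 10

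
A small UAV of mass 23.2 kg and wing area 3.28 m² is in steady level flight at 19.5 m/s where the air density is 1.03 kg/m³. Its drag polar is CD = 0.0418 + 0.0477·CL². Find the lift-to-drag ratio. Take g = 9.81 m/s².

In steady level flight, lift balances weight: W = mg = 23.2 × 9.81 = 227.59 N.
Dynamic pressure q = 0.5 × 1.03 × 19.5² = 195.8 Pa.
CL = 2W/(ρv²S) = 2×227.59/(1.03×19.5²×3.28) = 0.3543.
CD = 0.0418 + 0.0477 × 0.3543² = 0.04779.
L/D = CL/CD = 0.3543 / 0.04779 = 7.41

L/D = 7.41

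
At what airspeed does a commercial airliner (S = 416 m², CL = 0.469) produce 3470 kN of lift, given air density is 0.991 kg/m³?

L = ½ρv²S·CL ⇒ v = √(2L/(ρ·S·CL))
v = √(2 × 3.47×10^6 / (0.991 × 416 × 0.469)) = √35890 = 189 m/s

v = 189 m/s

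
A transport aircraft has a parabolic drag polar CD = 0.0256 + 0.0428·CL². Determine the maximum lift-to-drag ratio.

(L/D)max = 15.1

For CD = CD0 + K·CL², (L/D)max occurs at CL* = √(CD0/K) and equals 1/(2√(K·CD0)).
(L/D)max = 1/(2√(0.0428 × 0.0256)) = 1/(2 × 0.0331) = 15.1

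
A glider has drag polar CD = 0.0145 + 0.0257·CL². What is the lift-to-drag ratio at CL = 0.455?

L/D = 23

CD = 0.0145 + 0.0257 × 0.455² = 0.01982
L/D = CL/CD = 0.455 / 0.01982 = 23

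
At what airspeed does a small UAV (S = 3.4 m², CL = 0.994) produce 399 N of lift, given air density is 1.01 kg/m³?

L = ½ρv²S·CL ⇒ v = √(2L/(ρ·S·CL))
v = √(2 × 399 / (1.01 × 3.4 × 0.994)) = √233.8 = 15.3 m/s

v = 15.3 m/s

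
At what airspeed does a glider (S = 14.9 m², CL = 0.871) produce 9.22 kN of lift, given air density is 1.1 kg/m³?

L = ½ρv²S·CL ⇒ v = √(2L/(ρ·S·CL))
v = √(2 × 9220 / (1.1 × 14.9 × 0.871)) = √1292 = 35.9 m/s

v = 35.9 m/s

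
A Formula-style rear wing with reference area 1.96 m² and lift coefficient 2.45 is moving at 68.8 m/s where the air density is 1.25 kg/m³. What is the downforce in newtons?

Dynamic pressure q = ½ρv² = ½ × 1.25 × 68.8² = 2958 Pa.
L = q·S·CL = 2958 × 1.96 × 2.45 = 14200 N ≈ 14.2 kN

L = 14200 N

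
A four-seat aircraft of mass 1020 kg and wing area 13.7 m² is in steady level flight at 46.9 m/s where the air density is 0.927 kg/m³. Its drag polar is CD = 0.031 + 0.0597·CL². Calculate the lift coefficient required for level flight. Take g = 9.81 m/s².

In steady level flight, lift balances weight: W = mg = 1020 × 9.81 = 10006 N.
Dynamic pressure q = 0.5 × 0.927 × 46.9² = 1020 Pa.
CL = 2W/(ρv²S) = 2×10006/(0.927×46.9²×13.7) = 0.7164.

CL = 0.716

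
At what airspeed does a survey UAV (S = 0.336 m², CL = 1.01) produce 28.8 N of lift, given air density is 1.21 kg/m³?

v = 11.8 m/s

L = ½ρv²S·CL ⇒ v = √(2L/(ρ·S·CL))
v = √(2 × 28.8 / (1.21 × 0.336 × 1.01)) = √140.3 = 11.8 m/s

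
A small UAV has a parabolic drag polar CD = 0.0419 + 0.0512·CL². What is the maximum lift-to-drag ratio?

(L/D)max = 10.8

For CD = CD0 + K·CL², (L/D)max occurs at CL* = √(CD0/K) and equals 1/(2√(K·CD0)).
(L/D)max = 1/(2√(0.0512 × 0.0419)) = 1/(2 × 0.04632) = 10.8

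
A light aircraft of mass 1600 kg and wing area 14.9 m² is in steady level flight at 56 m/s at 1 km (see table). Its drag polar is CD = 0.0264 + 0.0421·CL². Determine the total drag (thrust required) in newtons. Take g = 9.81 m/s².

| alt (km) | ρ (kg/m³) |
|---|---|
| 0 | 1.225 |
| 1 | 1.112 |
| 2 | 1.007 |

D = 1090 N

At 1 km, from the table: ρ = 1.112 kg/m³.
Level flight ⇒ L = W = m·g = 1600 × 9.81 = 15696 N.
q = ½ρv² = ½ × 1.112 × 56² = 1744 Pa.
CL = W/(q·S) = 15696 / (1744 × 14.9) = 0.6042.
CD = 0.0264 + 0.0421 × 0.6042² = 0.04177.
D = q·S·CD = 1744 × 14.9 × 0.04177 = 1085 N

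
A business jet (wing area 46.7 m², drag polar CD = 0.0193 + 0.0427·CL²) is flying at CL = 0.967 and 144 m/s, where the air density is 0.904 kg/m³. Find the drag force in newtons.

D = 25900 N

CD = 0.0193 + 0.0427 × 0.967² = 0.05923
D = ½ρv²S·CD = ½ × 0.904 × 144² × 46.7 × 0.05923 = 25900 N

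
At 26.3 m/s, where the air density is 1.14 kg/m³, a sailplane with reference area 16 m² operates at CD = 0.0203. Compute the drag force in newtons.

D = 128 N

Dynamic pressure q = ½ρv² = ½ × 1.14 × 26.3² = 394.3 Pa.
D = q·S·CD = 394.3 × 16 × 0.0203 = 128 N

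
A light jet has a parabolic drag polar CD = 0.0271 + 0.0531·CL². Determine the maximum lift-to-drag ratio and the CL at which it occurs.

(L/D)max = 13.2, at CL = 0.714

For CD = CD0 + K·CL², (L/D)max occurs at CL* = √(CD0/K) and equals 1/(2√(K·CD0)).
(L/D)max = 1/(2√(0.0531 × 0.0271)) = 1/(2 × 0.03793) = 13.2
CL* = √(0.0271/0.0531) = 0.714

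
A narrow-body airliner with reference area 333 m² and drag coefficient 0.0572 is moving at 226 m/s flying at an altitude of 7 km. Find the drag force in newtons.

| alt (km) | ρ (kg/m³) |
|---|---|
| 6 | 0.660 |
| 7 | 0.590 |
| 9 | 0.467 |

At 7 km, from the table: ρ = 0.590 kg/m³.
Dynamic pressure q = ½ρv² = ½ × 0.59 × 226² = 15070 Pa.
D = q·S·CD = 15070 × 333 × 0.0572 = 2.87×10^5 N ≈ 287 kN

D = 2.87×10^5 N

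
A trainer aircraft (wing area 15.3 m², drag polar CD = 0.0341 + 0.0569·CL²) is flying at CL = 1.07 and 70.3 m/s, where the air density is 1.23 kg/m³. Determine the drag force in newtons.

D = 4620 N

CD = 0.0341 + 0.0569 × 1.07² = 0.09924
D = ½ρv²S·CD = ½ × 1.23 × 70.3² × 15.3 × 0.09924 = 4620 N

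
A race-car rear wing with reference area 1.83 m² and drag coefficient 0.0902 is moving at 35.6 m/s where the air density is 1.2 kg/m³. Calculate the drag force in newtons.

Dynamic pressure q = ½ρv² = ½ × 1.2 × 35.6² = 760.4 Pa.
D = q·S·CD = 760.4 × 1.83 × 0.0902 = 126 N

D = 126 N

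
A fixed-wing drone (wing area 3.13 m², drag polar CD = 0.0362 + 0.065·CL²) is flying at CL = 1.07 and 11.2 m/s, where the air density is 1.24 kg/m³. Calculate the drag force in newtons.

CD = 0.0362 + 0.065 × 1.07² = 0.1106
D = ½ρv²S·CD = ½ × 1.24 × 11.2² × 3.13 × 0.1106 = 26.9 N

D = 26.9 N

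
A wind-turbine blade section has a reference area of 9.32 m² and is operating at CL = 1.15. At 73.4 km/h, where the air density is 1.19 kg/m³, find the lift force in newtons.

Convert speed: v = 73.4 km/h ÷ 3.6 = 20.39 m/s.
Dynamic pressure q = ½ρv² = ½ × 1.19 × 20.39² = 247.3 Pa.
L = q·S·CL = 247.3 × 9.32 × 1.15 = 2650 N

L = 2650 N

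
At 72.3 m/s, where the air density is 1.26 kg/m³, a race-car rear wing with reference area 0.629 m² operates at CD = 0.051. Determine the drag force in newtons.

D = ½ρv²S·CD = ½ × 1.26 × 72.3² × 0.629 × 0.051 = 106 N

D = 106 N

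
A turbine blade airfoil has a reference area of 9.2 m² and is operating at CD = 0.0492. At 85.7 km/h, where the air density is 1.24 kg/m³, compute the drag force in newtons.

Convert speed: v = 85.7 km/h ÷ 3.6 = 23.81 m/s.
D = ½ρv²S·CD = ½ × 1.24 × 23.81² × 9.2 × 0.0492 = 159 N

D = 159 N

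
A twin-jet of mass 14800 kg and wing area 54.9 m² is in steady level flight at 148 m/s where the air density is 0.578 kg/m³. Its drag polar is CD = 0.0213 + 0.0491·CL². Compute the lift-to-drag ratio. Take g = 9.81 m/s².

L/D = 14

Level flight ⇒ L = W = m·g = 14800 × 9.81 = 1.4519×10^5 N.
q = ½ρv² = ½ × 0.578 × 148² = 6330 Pa.
Required CL = L/(qS) = 1.4519×10^5/(6330·54.9) = 0.4178.
CD = 0.0213 + 0.0491 × 0.4178² = 0.02987.
L/D = CL/CD = 0.4178 / 0.02987 = 14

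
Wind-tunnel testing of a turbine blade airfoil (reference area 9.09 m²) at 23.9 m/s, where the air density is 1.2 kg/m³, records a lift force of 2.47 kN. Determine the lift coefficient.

From L = ½ρv²S·CL, rearranging gives CL = 2L/(ρv²S).
CL = 2 × 2470 / (1.2 × 23.9² × 9.09) = 0.793

CL = 0.793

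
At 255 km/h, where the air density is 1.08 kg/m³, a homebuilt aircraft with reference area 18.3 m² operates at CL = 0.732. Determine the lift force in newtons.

Convert speed: v = 255 km/h ÷ 3.6 = 70.83 m/s.
L = ½ρv²S·CL = ½ × 1.08 × 70.83² × 18.3 × 0.732 = 36300 N ≈ 36.3 kN

L = 36300 N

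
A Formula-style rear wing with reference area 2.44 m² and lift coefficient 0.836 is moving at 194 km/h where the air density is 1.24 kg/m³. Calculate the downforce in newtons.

L = 3670 N

Convert speed: v = 194 km/h ÷ 3.6 = 53.89 m/s.
L = ½ρv²S·CL = ½ × 1.24 × 53.89² × 2.44 × 0.836 = 3670 N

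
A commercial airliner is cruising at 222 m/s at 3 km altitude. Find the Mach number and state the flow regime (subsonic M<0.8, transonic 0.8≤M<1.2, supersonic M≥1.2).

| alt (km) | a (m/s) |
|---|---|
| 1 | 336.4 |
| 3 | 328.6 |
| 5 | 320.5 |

At 3 km, from the table: a = 328.6 m/s.
M = v/a = 222 / 328.6 = 0.676
M = 0.676 → subsonic.

M = 0.676 (subsonic)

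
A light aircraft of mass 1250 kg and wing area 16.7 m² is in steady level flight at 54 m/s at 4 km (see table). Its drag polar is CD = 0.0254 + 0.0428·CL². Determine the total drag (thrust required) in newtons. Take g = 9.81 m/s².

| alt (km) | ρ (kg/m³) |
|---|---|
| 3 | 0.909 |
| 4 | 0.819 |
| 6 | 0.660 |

At 4 km, from the table: ρ = 0.819 kg/m³.
In steady level flight, lift balances weight: W = mg = 1250 × 9.81 = 12262 N.
q = ½ρv² = ½ × 0.819 × 54² = 1194 Pa.
Required CL = L/(qS) = 12262/(1194·16.7) = 0.6149.
CD = 0.0254 + 0.0428 × 0.6149² = 0.04158.
D = q·S·CD = 1194 × 16.7 × 0.04158 = 829.2 N

D = 829 N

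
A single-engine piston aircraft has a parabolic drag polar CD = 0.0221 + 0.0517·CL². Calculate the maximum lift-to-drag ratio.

(L/D)max = 14.8

For CD = CD0 + K·CL², (L/D)max occurs at CL* = √(CD0/K) and equals 1/(2√(K·CD0)).
(L/D)max = 1/(2√(0.0517 × 0.0221)) = 1/(2 × 0.0338) = 14.8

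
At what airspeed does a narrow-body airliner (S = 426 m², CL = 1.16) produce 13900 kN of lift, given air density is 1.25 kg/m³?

v = 212 m/s

L = ½ρv²S·CL ⇒ v = √(2L/(ρ·S·CL))
v = √(2 × 1.39×10^7 / (1.25 × 426 × 1.16)) = √45010 = 212 m/s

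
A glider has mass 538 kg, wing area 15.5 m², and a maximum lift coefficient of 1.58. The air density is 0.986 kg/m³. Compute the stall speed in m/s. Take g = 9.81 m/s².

V_stall = 20.9 m/s

Stall occurs when L = W at CL,max. W = mg = 538 × 9.81 = 5278 N.
V_stall = √(2W/(ρ·S·CL,max)) = √(2 × 5278 / (0.986 × 15.5 × 1.58))
V_stall = √437.1 = 20.9 m/s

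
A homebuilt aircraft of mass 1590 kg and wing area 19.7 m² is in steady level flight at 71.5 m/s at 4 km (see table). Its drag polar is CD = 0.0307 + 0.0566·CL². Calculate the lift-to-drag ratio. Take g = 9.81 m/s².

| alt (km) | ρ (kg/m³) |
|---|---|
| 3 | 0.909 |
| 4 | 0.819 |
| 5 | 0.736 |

L/D = 9.75

At 4 km, from the table: ρ = 0.819 kg/m³.
Weight W = mg = 1590 × 9.81 = 15598 N; in level flight L = W.
Dynamic pressure q = 0.5 × 0.819 × 71.5² = 2093 Pa.
Required CL = L/(qS) = 15598/(2093·19.7) = 0.3782.
CD = 0.0307 + 0.0566 × 0.3782² = 0.0388.
L/D = CL/CD = 0.3782 / 0.0388 = 9.75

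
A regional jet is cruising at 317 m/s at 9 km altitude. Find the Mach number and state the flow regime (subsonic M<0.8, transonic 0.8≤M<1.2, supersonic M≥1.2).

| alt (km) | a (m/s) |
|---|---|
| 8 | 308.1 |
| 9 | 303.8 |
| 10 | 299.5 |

M = 1.04 (transonic)

At 9 km, from the table: a = 303.8 m/s.
M = v/a = 317 / 303.8 = 1.04
M = 1.04 → transonic.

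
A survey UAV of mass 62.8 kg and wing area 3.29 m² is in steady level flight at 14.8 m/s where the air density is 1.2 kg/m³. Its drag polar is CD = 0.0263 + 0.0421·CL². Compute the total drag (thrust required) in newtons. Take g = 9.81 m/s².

Level flight ⇒ L = W = m·g = 62.8 × 9.81 = 616.07 N.
Dynamic pressure q = 0.5 × 1.2 × 14.8² = 131.4 Pa.
CL = W/(q·S) = 616.07 / (131.4 × 3.29) = 1.425.
CD = 0.0263 + 0.0421 × 1.425² = 0.1118.
D = q·S·CD = 131.4 × 3.29 × 0.1118 = 48.33 N

D = 48.3 N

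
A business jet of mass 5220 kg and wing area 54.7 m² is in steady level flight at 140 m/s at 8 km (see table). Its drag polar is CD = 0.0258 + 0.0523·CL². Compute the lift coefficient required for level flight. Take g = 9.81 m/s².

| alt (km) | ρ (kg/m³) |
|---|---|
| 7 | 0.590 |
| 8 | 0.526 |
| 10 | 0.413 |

At 8 km, from the table: ρ = 0.526 kg/m³.
Level flight ⇒ L = W = m·g = 5220 × 9.81 = 51208 N.
q = ½ρv² = ½ × 0.526 × 140² = 5155 Pa.
CL = 2W/(ρv²S) = 2×51208/(0.526×140²×54.7) = 0.1816.

CL = 0.182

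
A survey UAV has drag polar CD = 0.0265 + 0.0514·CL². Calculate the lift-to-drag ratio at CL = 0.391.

L/D = 11.4

CD = 0.0265 + 0.0514 × 0.391² = 0.03436
L/D = CL/CD = 0.391 / 0.03436 = 11.4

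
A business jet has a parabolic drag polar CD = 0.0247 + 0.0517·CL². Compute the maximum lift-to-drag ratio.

(L/D)max = 14

For CD = CD0 + K·CL², (L/D)max occurs at CL* = √(CD0/K) and equals 1/(2√(K·CD0)).
(L/D)max = 1/(2√(0.0517 × 0.0247)) = 1/(2 × 0.03573) = 14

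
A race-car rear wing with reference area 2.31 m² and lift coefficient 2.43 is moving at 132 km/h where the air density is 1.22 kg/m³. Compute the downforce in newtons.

Convert speed: v = 132 km/h ÷ 3.6 = 36.67 m/s.
Dynamic pressure q = ½ρv² = ½ × 1.22 × 36.67² = 820.1 Pa.
L = q·S·CL = 820.1 × 2.31 × 2.43 = 4600 N

L = 4600 N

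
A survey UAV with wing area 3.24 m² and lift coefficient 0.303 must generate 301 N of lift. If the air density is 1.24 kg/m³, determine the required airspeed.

L = ½ρv²S·CL ⇒ v = √(2L/(ρ·S·CL))
v = √(2 × 301 / (1.24 × 3.24 × 0.303)) = √494.5 = 22.2 m/s

v = 22.2 m/s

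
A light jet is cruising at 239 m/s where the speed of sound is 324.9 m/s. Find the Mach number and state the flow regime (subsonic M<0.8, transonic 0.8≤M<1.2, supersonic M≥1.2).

M = v/a = 239 / 324.9 = 0.736
M = 0.736 → subsonic.

M = 0.736 (subsonic)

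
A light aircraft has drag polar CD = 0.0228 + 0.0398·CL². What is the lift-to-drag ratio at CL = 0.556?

L/D = 15.8

CD = 0.0228 + 0.0398 × 0.556² = 0.0351
L/D = CL/CD = 0.556 / 0.0351 = 15.8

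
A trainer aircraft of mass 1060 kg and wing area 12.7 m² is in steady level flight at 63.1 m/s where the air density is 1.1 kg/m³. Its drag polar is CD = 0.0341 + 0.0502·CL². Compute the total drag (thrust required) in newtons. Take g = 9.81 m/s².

Level flight ⇒ L = W = m·g = 1060 × 9.81 = 10399 N.
Dynamic pressure q = 0.5 × 1.1 × 63.1² = 2190 Pa.
CL = W/(q·S) = 10399 / (2190 × 12.7) = 0.3739.
CD = 0.0341 + 0.0502 × 0.3739² = 0.04112.
D = q·S·CD = 2190 × 12.7 × 0.04112 = 1144 N

D = 1140 N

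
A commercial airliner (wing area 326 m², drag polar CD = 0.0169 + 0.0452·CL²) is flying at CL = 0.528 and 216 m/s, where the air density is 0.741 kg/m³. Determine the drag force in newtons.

CD = 0.0169 + 0.0452 × 0.528² = 0.0295
D = ½ρv²S·CD = ½ × 0.741 × 216² × 326 × 0.0295 = 1.66×10^5 N

D = 1.66×10^5 N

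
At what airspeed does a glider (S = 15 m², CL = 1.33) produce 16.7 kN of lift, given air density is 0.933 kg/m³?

L = ½ρv²S·CL ⇒ v = √(2L/(ρ·S·CL))
v = √(2 × 16700 / (0.933 × 15 × 1.33)) = √1794 = 42.4 m/s

v = 42.4 m/s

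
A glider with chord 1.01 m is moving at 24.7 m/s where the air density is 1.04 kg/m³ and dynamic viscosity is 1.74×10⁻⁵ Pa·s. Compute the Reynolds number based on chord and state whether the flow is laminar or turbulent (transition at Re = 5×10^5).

Re = 1.49×10^6 (turbulent)

Re = ρ·v·c/μ = 1.04 × 24.7 × 1.01 / (1.74×10⁻⁵) = 1.49×10^6
Since 1.49×10^6 > 5×10^5, the flow is turbulent.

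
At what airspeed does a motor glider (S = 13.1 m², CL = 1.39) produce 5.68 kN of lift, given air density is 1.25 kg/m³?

L = ½ρv²S·CL ⇒ v = √(2L/(ρ·S·CL))
v = √(2 × 5680 / (1.25 × 13.1 × 1.39)) = √499.1 = 22.3 m/s

v = 22.3 m/s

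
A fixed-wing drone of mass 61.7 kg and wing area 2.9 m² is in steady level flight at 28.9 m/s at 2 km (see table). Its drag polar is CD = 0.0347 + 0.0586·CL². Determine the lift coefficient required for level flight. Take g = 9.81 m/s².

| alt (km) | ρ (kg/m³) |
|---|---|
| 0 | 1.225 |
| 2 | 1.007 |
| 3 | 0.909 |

CL = 0.496

At 2 km, from the table: ρ = 1.007 kg/m³.
In steady level flight, lift balances weight: W = mg = 61.7 × 9.81 = 605.28 N.
Dynamic pressure q = 0.5 × 1.007 × 28.9² = 420.5 Pa.
CL = W/(q·S) = 605.28 / (420.5 × 2.9) = 0.4963.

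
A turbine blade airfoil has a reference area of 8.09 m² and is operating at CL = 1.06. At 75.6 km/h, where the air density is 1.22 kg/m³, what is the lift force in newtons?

L = 2310 N

Convert speed: v = 75.6 km/h ÷ 3.6 = 21 m/s.
Dynamic pressure q = ½ρv² = ½ × 1.22 × 21² = 269 Pa.
L = q·S·CL = 269 × 8.09 × 1.06 = 2310 N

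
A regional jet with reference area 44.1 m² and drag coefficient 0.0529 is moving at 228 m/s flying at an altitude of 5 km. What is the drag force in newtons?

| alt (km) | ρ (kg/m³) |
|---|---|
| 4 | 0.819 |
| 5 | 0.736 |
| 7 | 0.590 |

D = 44600 N

At 5 km, from the table: ρ = 0.736 kg/m³.
D = ½ρv²S·CD = ½ × 0.736 × 228² × 44.1 × 0.0529 = 44600 N ≈ 44.6 kN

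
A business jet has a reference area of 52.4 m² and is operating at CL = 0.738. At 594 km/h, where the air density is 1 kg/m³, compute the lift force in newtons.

Convert speed: v = 594 km/h ÷ 3.6 = 165 m/s.
L = ½ρv²S·CL = ½ × 1 × 165² × 52.4 × 0.738 = 5.26×10^5 N ≈ 526 kN

L = 5.26×10^5 N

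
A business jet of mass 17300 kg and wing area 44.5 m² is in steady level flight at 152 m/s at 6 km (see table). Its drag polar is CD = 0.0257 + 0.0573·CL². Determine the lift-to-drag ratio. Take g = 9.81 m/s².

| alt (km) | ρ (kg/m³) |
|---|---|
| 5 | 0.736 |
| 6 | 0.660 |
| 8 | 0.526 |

At 6 km, from the table: ρ = 0.660 kg/m³.
Level flight ⇒ L = W = m·g = 17300 × 9.81 = 1.6971×10^5 N.
q = ½ρv² = ½ × 0.66 × 152² = 7624 Pa.
CL = 2W/(ρv²S) = 2×1.6971×10^5/(0.66×152²×44.5) = 0.5002.
CD = 0.0257 + 0.0573 × 0.5002² = 0.04004.
L/D = CL/CD = 0.5002 / 0.04004 = 12.5

L/D = 12.5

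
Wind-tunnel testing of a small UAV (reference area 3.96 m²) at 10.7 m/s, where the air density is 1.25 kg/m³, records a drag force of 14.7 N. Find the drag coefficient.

From D = ½ρv²S·CD, rearranging gives CD = 2D/(ρv²S).
CD = 2 × 14.7 / (1.25 × 10.7² × 3.96) = 0.0519

CD = 0.0519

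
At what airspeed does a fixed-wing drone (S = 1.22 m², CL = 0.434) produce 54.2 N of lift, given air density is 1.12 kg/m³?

L = ½ρv²S·CL ⇒ v = √(2L/(ρ·S·CL))
v = √(2 × 54.2 / (1.12 × 1.22 × 0.434)) = √182.8 = 13.5 m/s

v = 13.5 m/s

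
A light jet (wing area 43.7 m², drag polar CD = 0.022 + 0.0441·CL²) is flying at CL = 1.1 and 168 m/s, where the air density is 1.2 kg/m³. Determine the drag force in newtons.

CD = 0.022 + 0.0441 × 1.1² = 0.07536
D = ½ρv²S·CD = ½ × 1.2 × 168² × 43.7 × 0.07536 = 55800 N

D = 55800 N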